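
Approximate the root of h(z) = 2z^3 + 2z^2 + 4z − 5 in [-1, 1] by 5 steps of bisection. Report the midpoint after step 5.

0.8125

m = 0, h(m) = -5 (−); new bracket [0, 1]
m = 0.5, h(m) = -2.25 (−); new bracket [0.5, 1]
m = 0.75, h(m) = -0.03125 (−); new bracket [0.75, 1]
m = 0.875, h(m) = 1.3711 (+); new bracket [0.75, 0.875]
m = 0.8125, h(m) = 0.6431 (+); new bracket [0.75, 0.8125]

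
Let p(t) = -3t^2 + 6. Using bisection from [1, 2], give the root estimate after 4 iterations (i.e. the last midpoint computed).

1.4375

m = 1.5, p(m) = -0.75 (−); new bracket [1, 1.5]
m = 1.25, p(m) = 1.3125 (+); new bracket [1.25, 1.5]
m = 1.375, p(m) = 0.328125 (+); new bracket [1.375, 1.5]
m = 1.4375, p(m) = -0.1992 (−); new bracket [1.375, 1.4375]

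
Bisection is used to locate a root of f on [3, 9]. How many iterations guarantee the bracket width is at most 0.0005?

14

Width after n steps is 6/2^n. Need 2^n ≥ 6/0.0005 = 12000.
2^13 = 8192 < 12000 ≤ 2^14 = 16384, so n = 14.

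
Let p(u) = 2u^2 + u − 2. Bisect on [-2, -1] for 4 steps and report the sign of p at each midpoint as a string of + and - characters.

midpoint -1.5: p = 1 > 0 → [-1.5, -1]
midpoint -1.25: p = -0.125 < 0 → [-1.5, -1.25]
midpoint -1.375: p = 0.40625 > 0 → [-1.375, -1.25]
midpoint -1.3125: p = 0.1328 > 0 → [-1.3125, -1.25]

+-++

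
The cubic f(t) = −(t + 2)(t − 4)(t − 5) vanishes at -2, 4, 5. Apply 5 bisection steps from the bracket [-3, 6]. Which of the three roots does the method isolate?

f(1.5) = -30.625 < 0, so the root lies in [-3, 1.5]
f(-0.75) = -34.140625 < 0, so the root lies in [-3, -0.75]
f(-1.875) = -5.048828 < 0, so the root lies in [-3, -1.875]
f(-2.4375) = 20.947 > 0, so the root lies in [-2.4375, -1.875]
f(-2.15625) = 6.8837 > 0, so the root lies in [-2.15625, -1.875]

-2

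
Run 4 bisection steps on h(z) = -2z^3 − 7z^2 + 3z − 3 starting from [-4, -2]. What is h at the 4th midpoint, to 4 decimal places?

z = -3 gives h = -21, negative; keep [-4, -3]
z = -3.5 gives h = -13.5, negative; keep [-4, -3.5]
z = -3.75 gives h = -7.21875, negative; keep [-4, -3.75]
z = -3.875 gives h = -3.3633, negative; keep [-4, -3.875]

-3.3633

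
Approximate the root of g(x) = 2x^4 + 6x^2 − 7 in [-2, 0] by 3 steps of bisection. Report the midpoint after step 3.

midpoint -1: g = 1 > 0 → [-1, 0]
midpoint -0.5: g = -5.375 < 0 → [-1, -0.5]
midpoint -0.75: g = -2.992188 < 0 → [-1, -0.75]

-0.75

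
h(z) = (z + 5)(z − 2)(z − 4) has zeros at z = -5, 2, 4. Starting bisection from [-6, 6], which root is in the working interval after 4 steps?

z = 0 gives h = 40, positive; keep [-6, 0]
z = -3 gives h = 70, positive; keep [-6, -3]
z = -4.5 gives h = 27.625, positive; keep [-6, -4.5]
z = -5.25 gives h = -16.7656, negative; keep [-5.25, -4.5]

-5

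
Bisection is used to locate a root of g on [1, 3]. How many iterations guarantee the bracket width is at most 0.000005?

19

Width after n steps is 2/2^n. Need 2^n ≥ 2/0.000005 = 400000.
2^18 = 262144 < 400000 ≤ 2^19 = 524288, so n = 19.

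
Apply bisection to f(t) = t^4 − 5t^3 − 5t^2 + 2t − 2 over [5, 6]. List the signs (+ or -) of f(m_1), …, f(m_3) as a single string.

--+

m = 5.5, f(m) = -59.0625 (−); new bracket [5.5, 6]
m = 5.75, f(m) = -13.230469 (−); new bracket [5.75, 6]
m = 5.875, f(m) = 14.60376 (+); new bracket [5.75, 5.875]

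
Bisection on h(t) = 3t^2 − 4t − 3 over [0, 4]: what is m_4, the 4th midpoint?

1.75

midpoint 2: h = 1 > 0 → [0, 2]
midpoint 1: h = -4 < 0 → [1, 2]
midpoint 1.5: h = -2.25 < 0 → [1.5, 2]
midpoint 1.75: h = -0.8125 < 0 → [1.75, 2]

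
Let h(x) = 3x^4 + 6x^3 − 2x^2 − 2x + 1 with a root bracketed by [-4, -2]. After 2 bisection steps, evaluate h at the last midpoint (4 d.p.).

16.9375

x = -3 gives h = 70, positive; keep [-3, -2]
x = -2.5 gives h = 16.9375, positive; keep [-2.5, -2]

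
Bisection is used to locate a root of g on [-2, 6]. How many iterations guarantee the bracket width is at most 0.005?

11

Width after n steps is 8/2^n. Need 2^n ≥ 8/0.005 = 1600.
2^10 = 1024 < 1600 ≤ 2^11 = 2048, so n = 11.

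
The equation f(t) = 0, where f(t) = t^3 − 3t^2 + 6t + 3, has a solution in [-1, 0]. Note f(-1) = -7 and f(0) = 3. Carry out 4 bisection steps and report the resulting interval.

m = -0.5, f(m) = -0.875 (−); new bracket [-0.5, 0]
m = -0.25, f(m) = 1.296875 (+); new bracket [-0.5, -0.25]
m = -0.375, f(m) = 0.275391 (+); new bracket [-0.5, -0.375]
m = -0.4375, f(m) = -0.283 (−); new bracket [-0.4375, -0.375]

[-0.4375, -0.375]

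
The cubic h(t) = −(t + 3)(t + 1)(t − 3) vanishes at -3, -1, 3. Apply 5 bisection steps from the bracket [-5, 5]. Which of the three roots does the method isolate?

t = 0 gives h = 9, positive; keep [0, 5]
t = 2.5 gives h = 9.625, positive; keep [2.5, 5]
t = 3.75 gives h = -24.046875, negative; keep [2.5, 3.75]
t = 3.125 gives h = -3.1582, negative; keep [2.5, 3.125]
t = 2.8125 gives h = 4.155, positive; keep [2.8125, 3.125]

3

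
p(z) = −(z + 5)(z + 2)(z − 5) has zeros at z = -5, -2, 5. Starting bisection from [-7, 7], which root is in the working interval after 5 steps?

5

z = 0 gives p = 50, positive; keep [0, 7]
z = 3.5 gives p = 70.125, positive; keep [3.5, 7]
z = 5.25 gives p = -18.578125, negative; keep [3.5, 5.25]
z = 4.375 gives p = 37.3535, positive; keep [4.375, 5.25]
z = 4.8125 gives p = 12.5339, positive; keep [4.8125, 5.25]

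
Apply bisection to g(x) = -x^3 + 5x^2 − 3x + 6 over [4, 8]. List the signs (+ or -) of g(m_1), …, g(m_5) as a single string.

x = 6 gives g = -48, negative; keep [4, 6]
x = 5 gives g = -9, negative; keep [4, 5]
x = 4.5 gives g = 2.625, positive; keep [4.5, 5]
x = 4.75 gives g = -2.6094, negative; keep [4.5, 4.75]
x = 4.625 gives g = 0.1465, positive; keep [4.625, 4.75]

--+-+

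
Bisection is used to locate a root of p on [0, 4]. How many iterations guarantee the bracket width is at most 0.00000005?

Width after n steps is 4/2^n. Need 2^n ≥ 4/0.00000005 = 80000000.
2^26 = 67108864 < 80000000 ≤ 2^27 = 134217728, so n = 27.

27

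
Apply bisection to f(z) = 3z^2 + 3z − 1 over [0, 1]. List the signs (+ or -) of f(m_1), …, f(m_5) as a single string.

+-+++

f(0.5) = 1.25 > 0, so the root lies in [0, 0.5]
f(0.25) = -0.0625 < 0, so the root lies in [0.25, 0.5]
f(0.375) = 0.546875 > 0, so the root lies in [0.25, 0.375]
f(0.3125) = 0.2305 > 0, so the root lies in [0.25, 0.3125]
f(0.28125) = 0.0811 > 0, so the root lies in [0.25, 0.28125]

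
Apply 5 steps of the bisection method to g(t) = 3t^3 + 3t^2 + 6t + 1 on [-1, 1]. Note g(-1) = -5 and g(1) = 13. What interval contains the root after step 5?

t = 0 gives g = 1, positive; keep [-1, 0]
t = -0.5 gives g = -1.625, negative; keep [-0.5, 0]
t = -0.25 gives g = -0.359375, negative; keep [-0.25, 0]
t = -0.125 gives g = 0.291, positive; keep [-0.25, -0.125]
t = -0.1875 gives g = -0.0393, negative; keep [-0.1875, -0.125]

[-0.1875, -0.125]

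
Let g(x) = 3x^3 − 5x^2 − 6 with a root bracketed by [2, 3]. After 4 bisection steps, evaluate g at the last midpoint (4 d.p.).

-0.9485

midpoint 2.5: g = 9.625 > 0 → [2, 2.5]
midpoint 2.25: g = 2.859375 > 0 → [2, 2.25]
midpoint 2.125: g = 0.208984 > 0 → [2, 2.125]
midpoint 2.0625: g = -0.9485 < 0 → [2.0625, 2.125]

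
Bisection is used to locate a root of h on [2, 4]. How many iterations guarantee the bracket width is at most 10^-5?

Width after n steps is 2/2^n. Need 2^n ≥ 2/10^-5 = 200000.
2^17 = 131072 < 200000 ≤ 2^18 = 262144, so n = 18.

18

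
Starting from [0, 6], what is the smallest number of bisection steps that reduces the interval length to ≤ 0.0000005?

24

Width after n steps is 6/2^n. Need 2^n ≥ 6/0.0000005 = 12000000.
2^23 = 8388608 < 12000000 ≤ 2^24 = 16777216, so n = 24.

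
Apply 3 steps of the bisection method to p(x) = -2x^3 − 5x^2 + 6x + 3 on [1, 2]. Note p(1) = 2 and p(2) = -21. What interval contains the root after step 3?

[1.125, 1.25]

m = 1.5, p(m) = -6 (−); new bracket [1, 1.5]
m = 1.25, p(m) = -1.21875 (−); new bracket [1, 1.25]
m = 1.125, p(m) = 0.574219 (+); new bracket [1.125, 1.25]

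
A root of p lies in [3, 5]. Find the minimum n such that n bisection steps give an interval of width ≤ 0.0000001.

Width after n steps is 2/2^n. Need 2^n ≥ 2/0.0000001 = 20000000.
2^24 = 16777216 < 20000000 ≤ 2^25 = 33554432, so n = 25.

25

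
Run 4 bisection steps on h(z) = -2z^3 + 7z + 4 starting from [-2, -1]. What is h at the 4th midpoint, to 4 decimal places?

z = -1.5 gives h = 0.25, positive; keep [-1.5, -1]
z = -1.25 gives h = -0.84375, negative; keep [-1.5, -1.25]
z = -1.375 gives h = -0.425781, negative; keep [-1.5, -1.375]
z = -1.4375 gives h = -0.1216, negative; keep [-1.5, -1.4375]

-0.1216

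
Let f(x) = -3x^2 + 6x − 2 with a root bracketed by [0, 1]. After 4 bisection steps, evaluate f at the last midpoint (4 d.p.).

midpoint 0.5: f = 0.25 > 0 → [0, 0.5]
midpoint 0.25: f = -0.6875 < 0 → [0.25, 0.5]
midpoint 0.375: f = -0.171875 < 0 → [0.375, 0.5]
midpoint 0.4375: f = 0.0508 > 0 → [0.375, 0.4375]

0.0508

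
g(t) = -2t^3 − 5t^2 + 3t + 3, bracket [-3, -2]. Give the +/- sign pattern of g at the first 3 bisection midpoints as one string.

m = -2.5, g(m) = -4.5 (−); new bracket [-3, -2.5]
m = -2.75, g(m) = -1.46875 (−); new bracket [-3, -2.75]
m = -2.875, g(m) = 0.574219 (+); new bracket [-2.875, -2.75]

--+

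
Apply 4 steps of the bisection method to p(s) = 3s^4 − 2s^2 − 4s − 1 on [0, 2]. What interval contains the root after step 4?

midpoint 1: p = -4 < 0 → [1, 2]
midpoint 1.5: p = 3.6875 > 0 → [1, 1.5]
midpoint 1.25: p = -1.800781 < 0 → [1.25, 1.5]
midpoint 1.375: p = 0.4421 > 0 → [1.25, 1.375]

[1.25, 1.375]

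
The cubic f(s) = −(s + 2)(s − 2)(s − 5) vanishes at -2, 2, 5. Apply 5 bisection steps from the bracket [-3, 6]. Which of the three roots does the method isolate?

m = 1.5, f(m) = -6.125 (−); new bracket [-3, 1.5]
m = -0.75, f(m) = -19.765625 (−); new bracket [-3, -0.75]
m = -1.875, f(m) = -3.330078 (−); new bracket [-3, -1.875]
m = -2.4375, f(m) = 14.4392 (+); new bracket [-2.4375, -1.875]
m = -2.15625, f(m) = 4.6474 (+); new bracket [-2.15625, -1.875]

-2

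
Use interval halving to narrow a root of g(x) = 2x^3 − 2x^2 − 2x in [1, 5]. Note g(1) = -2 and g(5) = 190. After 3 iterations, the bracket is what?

m = 3, g(m) = 30 (+); new bracket [1, 3]
m = 2, g(m) = 4 (+); new bracket [1, 2]
m = 1.5, g(m) = -0.75 (−); new bracket [1.5, 2]

[1.5, 2]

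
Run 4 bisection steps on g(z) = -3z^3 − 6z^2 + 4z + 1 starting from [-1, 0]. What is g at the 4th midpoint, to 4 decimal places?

midpoint -0.5: g = -2.125 < 0 → [-0.5, 0]
midpoint -0.25: g = -0.328125 < 0 → [-0.25, 0]
midpoint -0.125: g = 0.412109 > 0 → [-0.25, -0.125]
midpoint -0.1875: g = 0.0588 > 0 → [-0.25, -0.1875]

0.0588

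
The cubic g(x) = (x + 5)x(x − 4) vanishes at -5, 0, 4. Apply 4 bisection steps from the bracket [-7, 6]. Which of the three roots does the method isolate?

midpoint -0.5: g = 10.125 > 0 → [-7, -0.5]
midpoint -3.75: g = 36.328125 > 0 → [-7, -3.75]
midpoint -5.375: g = -18.896484 < 0 → [-5.375, -3.75]
midpoint -4.5625: g = 17.0916 > 0 → [-5.375, -4.5625]

-5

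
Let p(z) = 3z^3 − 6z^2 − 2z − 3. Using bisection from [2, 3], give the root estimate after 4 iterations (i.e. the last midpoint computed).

2.4375

m = 2.5, p(m) = 1.375 (+); new bracket [2, 2.5]
m = 2.25, p(m) = -3.703125 (−); new bracket [2.25, 2.5]
m = 2.375, p(m) = -1.404297 (−); new bracket [2.375, 2.5]
m = 2.4375, p(m) = -0.0769 (−); new bracket [2.4375, 2.5]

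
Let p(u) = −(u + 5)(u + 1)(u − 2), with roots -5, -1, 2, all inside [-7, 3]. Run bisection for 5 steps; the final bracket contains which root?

-5

midpoint -2: p = -12 < 0 → [-7, -2]
midpoint -4.5: p = -11.375 < 0 → [-7, -4.5]
midpoint -5.75: p = 27.609375 > 0 → [-5.75, -4.5]
midpoint -5.125: p = 3.6738 > 0 → [-5.125, -4.5]
midpoint -4.8125: p = -4.8699 < 0 → [-5.125, -4.8125]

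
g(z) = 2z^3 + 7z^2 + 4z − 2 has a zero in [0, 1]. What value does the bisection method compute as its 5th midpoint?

m = 0.5, g(m) = 2 (+); new bracket [0, 0.5]
m = 0.25, g(m) = -0.53125 (−); new bracket [0.25, 0.5]
m = 0.375, g(m) = 0.589844 (+); new bracket [0.25, 0.375]
m = 0.3125, g(m) = -0.0054 (−); new bracket [0.3125, 0.375]
m = 0.34375, g(m) = 0.2834 (+); new bracket [0.3125, 0.34375]

0.34375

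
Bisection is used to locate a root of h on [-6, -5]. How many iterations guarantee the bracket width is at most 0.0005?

Width after n steps is 1/2^n. Need 2^n ≥ 1/0.0005 = 2000.
2^10 = 1024 < 2000 ≤ 2^11 = 2048, so n = 11.

11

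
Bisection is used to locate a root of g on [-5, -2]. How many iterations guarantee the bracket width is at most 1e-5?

19

Width after n steps is 3/2^n. Need 2^n ≥ 3/1e-5 = 300000.
2^18 = 262144 < 300000 ≤ 2^19 = 524288, so n = 19.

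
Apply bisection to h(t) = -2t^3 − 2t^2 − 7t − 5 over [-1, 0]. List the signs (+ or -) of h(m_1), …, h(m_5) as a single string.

--+++

m = -0.5, h(m) = -1.75 (−); new bracket [-1, -0.5]
m = -0.75, h(m) = -0.03125 (−); new bracket [-1, -0.75]
m = -0.875, h(m) = 0.933594 (+); new bracket [-0.875, -0.75]
m = -0.8125, h(m) = 0.4399 (+); new bracket [-0.8125, -0.75]
m = -0.78125, h(m) = 0.2017 (+); new bracket [-0.78125, -0.75]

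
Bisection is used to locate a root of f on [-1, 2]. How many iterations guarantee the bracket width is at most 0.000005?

20

Width after n steps is 3/2^n. Need 2^n ≥ 3/0.000005 = 600000.
2^19 = 524288 < 600000 ≤ 2^20 = 1048576, so n = 20.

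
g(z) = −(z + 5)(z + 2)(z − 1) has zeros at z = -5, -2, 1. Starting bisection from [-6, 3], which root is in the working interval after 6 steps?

1

g(-1.5) = 4.375 > 0, so the root lies in [-1.5, 3]
g(0.75) = 3.953125 > 0, so the root lies in [0.75, 3]
g(1.875) = -23.310547 < 0, so the root lies in [0.75, 1.875]
g(1.3125) = -6.5344 < 0, so the root lies in [0.75, 1.3125]
g(1.03125) = -0.5713 < 0, so the root lies in [0.75, 1.03125]
g(0.890625) = 1.8624 > 0, so the root lies in [0.890625, 1.03125]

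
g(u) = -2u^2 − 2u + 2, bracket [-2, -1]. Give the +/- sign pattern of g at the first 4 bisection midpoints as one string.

g(-1.5) = 0.5 > 0, so the root lies in [-2, -1.5]
g(-1.75) = -0.625 < 0, so the root lies in [-1.75, -1.5]
g(-1.625) = -0.03125 < 0, so the root lies in [-1.625, -1.5]
g(-1.5625) = 0.2422 > 0, so the root lies in [-1.625, -1.5625]

+--+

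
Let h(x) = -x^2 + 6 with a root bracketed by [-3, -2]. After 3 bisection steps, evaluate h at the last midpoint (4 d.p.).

x = -2.5 gives h = -0.25, negative; keep [-2.5, -2]
x = -2.25 gives h = 0.9375, positive; keep [-2.5, -2.25]
x = -2.375 gives h = 0.359375, positive; keep [-2.5, -2.375]

0.3594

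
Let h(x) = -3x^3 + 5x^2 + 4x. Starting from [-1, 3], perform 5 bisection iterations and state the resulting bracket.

midpoint 1: h = 6 > 0 → [1, 3]
midpoint 2: h = 4 > 0 → [2, 3]
midpoint 2.5: h = -5.625 < 0 → [2, 2.5]
midpoint 2.25: h = 0.1406 > 0 → [2.25, 2.5]
midpoint 2.375: h = -2.4863 < 0 → [2.25, 2.375]

[2.25, 2.375]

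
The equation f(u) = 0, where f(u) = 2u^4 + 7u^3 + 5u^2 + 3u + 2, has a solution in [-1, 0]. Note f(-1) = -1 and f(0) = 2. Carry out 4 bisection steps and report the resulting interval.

midpoint -0.5: f = 1 > 0 → [-1, -0.5]
midpoint -0.75: f = 0.242188 > 0 → [-1, -0.75]
midpoint -0.875: f = -0.313965 < 0 → [-0.875, -0.75]
midpoint -0.8125: f = -0.0197 < 0 → [-0.8125, -0.75]

[-0.8125, -0.75]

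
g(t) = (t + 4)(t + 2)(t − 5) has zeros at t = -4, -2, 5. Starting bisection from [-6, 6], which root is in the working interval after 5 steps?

5

m = 0, g(m) = -40 (−); new bracket [0, 6]
m = 3, g(m) = -70 (−); new bracket [3, 6]
m = 4.5, g(m) = -27.625 (−); new bracket [4.5, 6]
m = 5.25, g(m) = 16.7656 (+); new bracket [4.5, 5.25]
m = 4.875, g(m) = -7.627 (−); new bracket [4.875, 5.25]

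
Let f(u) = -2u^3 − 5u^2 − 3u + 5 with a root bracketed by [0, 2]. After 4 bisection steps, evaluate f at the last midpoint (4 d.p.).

0.6836

midpoint 1: f = -5 < 0 → [0, 1]
midpoint 0.5: f = 2 > 0 → [0.5, 1]
midpoint 0.75: f = -0.90625 < 0 → [0.5, 0.75]
midpoint 0.625: f = 0.6836 > 0 → [0.625, 0.75]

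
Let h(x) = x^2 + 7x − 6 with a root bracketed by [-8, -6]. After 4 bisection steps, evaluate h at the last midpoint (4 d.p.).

m = -7, h(m) = -6 (−); new bracket [-8, -7]
m = -7.5, h(m) = -2.25 (−); new bracket [-8, -7.5]
m = -7.75, h(m) = -0.1875 (−); new bracket [-8, -7.75]
m = -7.875, h(m) = 0.8906 (+); new bracket [-7.875, -7.75]

0.8906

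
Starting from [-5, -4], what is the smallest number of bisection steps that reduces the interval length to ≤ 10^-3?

Width after n steps is 1/2^n. Need 2^n ≥ 1/10^-3 = 1000.
2^9 = 512 < 1000 ≤ 2^10 = 1024, so n = 10.

10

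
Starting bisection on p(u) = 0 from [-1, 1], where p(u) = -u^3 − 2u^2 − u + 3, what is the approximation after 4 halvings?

0.875

u = 0 gives p = 3, positive; keep [0, 1]
u = 0.5 gives p = 1.875, positive; keep [0.5, 1]
u = 0.75 gives p = 0.703125, positive; keep [0.75, 1]
u = 0.875 gives p = -0.0762, negative; keep [0.75, 0.875]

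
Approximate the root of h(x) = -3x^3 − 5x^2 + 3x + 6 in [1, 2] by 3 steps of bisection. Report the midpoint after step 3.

m = 1.5, h(m) = -10.875 (−); new bracket [1, 1.5]
m = 1.25, h(m) = -3.921875 (−); new bracket [1, 1.25]
m = 1.125, h(m) = -1.224609 (−); new bracket [1, 1.125]

1.125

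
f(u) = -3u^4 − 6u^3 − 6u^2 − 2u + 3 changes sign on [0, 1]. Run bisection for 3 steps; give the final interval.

[0.375, 0.5]

midpoint 0.5: f = -0.4375 < 0 → [0, 0.5]
midpoint 0.25: f = 2.019531 > 0 → [0.25, 0.5]
midpoint 0.375: f = 1.030518 > 0 → [0.375, 0.5]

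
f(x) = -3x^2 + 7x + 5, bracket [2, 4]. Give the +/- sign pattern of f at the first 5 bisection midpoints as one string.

-+++-

m = 3, f(m) = -1 (−); new bracket [2, 3]
m = 2.5, f(m) = 3.75 (+); new bracket [2.5, 3]
m = 2.75, f(m) = 1.5625 (+); new bracket [2.75, 3]
m = 2.875, f(m) = 0.3281 (+); new bracket [2.875, 3]
m = 2.9375, f(m) = -0.3242 (−); new bracket [2.875, 2.9375]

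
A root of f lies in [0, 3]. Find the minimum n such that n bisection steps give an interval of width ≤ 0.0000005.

23

Width after n steps is 3/2^n. Need 2^n ≥ 3/0.0000005 = 6000000.
2^22 = 4194304 < 6000000 ≤ 2^23 = 8388608, so n = 23.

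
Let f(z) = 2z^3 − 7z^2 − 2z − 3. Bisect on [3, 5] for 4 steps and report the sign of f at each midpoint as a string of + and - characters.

m = 4, f(m) = 5 (+); new bracket [3, 4]
m = 3.5, f(m) = -10 (−); new bracket [3.5, 4]
m = 3.75, f(m) = -3.46875 (−); new bracket [3.75, 4]
m = 3.875, f(m) = 0.5117 (+); new bracket [3.75, 3.875]

+--+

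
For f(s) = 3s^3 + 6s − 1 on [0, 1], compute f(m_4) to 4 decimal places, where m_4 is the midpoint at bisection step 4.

0.1448

m = 0.5, f(m) = 2.375 (+); new bracket [0, 0.5]
m = 0.25, f(m) = 0.546875 (+); new bracket [0, 0.25]
m = 0.125, f(m) = -0.244141 (−); new bracket [0.125, 0.25]
m = 0.1875, f(m) = 0.1448 (+); new bracket [0.125, 0.1875]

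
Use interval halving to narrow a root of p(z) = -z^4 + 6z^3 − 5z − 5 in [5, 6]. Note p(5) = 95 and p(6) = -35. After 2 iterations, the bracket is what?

m = 5.5, p(m) = 50.6875 (+); new bracket [5.5, 6]
m = 5.75, p(m) = 13.777344 (+); new bracket [5.75, 6]

[5.75, 6]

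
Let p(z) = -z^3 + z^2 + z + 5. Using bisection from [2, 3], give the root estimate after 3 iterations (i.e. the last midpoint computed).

p(2.5) = -1.875 < 0, so the root lies in [2, 2.5]
p(2.25) = 0.921875 > 0, so the root lies in [2.25, 2.5]
p(2.375) = -0.380859 < 0, so the root lies in [2.25, 2.375]

2.375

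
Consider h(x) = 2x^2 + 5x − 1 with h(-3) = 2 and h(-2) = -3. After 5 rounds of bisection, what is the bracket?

m = -2.5, h(m) = -1 (−); new bracket [-3, -2.5]
m = -2.75, h(m) = 0.375 (+); new bracket [-2.75, -2.5]
m = -2.625, h(m) = -0.34375 (−); new bracket [-2.75, -2.625]
m = -2.6875, h(m) = 0.0078 (+); new bracket [-2.6875, -2.625]
m = -2.65625, h(m) = -0.1699 (−); new bracket [-2.6875, -2.65625]

[-2.6875, -2.65625]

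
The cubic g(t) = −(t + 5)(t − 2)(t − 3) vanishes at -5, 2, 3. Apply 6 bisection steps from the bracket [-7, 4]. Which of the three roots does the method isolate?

-5

midpoint -1.5: g = -55.125 < 0 → [-7, -1.5]
midpoint -4.25: g = -33.984375 < 0 → [-7, -4.25]
midpoint -5.625: g = 41.103516 > 0 → [-5.625, -4.25]
midpoint -4.9375: g = -3.4417 < 0 → [-5.625, -4.9375]
midpoint -5.28125: g = 16.9588 > 0 → [-5.28125, -4.9375]
midpoint -5.109375: g = 6.3058 > 0 → [-5.109375, -4.9375]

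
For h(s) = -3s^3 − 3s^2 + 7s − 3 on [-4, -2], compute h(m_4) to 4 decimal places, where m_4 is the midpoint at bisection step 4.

h(-3) = 30 > 0, so the root lies in [-3, -2]
h(-2.5) = 7.625 > 0, so the root lies in [-2.5, -2]
h(-2.25) = 0.234375 > 0, so the root lies in [-2.25, -2]
h(-2.125) = -2.6348 < 0, so the root lies in [-2.25, -2.125]

-2.6348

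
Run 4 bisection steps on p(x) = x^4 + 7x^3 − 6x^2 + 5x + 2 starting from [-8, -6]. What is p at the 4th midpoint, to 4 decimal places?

x = -7 gives p = -327, negative; keep [-8, -7]
x = -7.5 gives p = -162.0625, negative; keep [-8, -7.5]
x = -7.75 gives p = -48.011719, negative; keep [-8, -7.75]
x = -7.875 gives p = 17.8577, positive; keep [-7.875, -7.75]

17.8577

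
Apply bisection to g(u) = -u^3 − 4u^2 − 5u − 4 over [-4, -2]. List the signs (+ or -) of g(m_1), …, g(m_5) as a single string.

u = -3 gives g = 2, positive; keep [-3, -2]
u = -2.5 gives g = -0.875, negative; keep [-3, -2.5]
u = -2.75 gives g = 0.296875, positive; keep [-2.75, -2.5]
u = -2.625 gives g = -0.3496, negative; keep [-2.75, -2.625]
u = -2.6875 gives g = -0.0422, negative; keep [-2.75, -2.6875]

+-+--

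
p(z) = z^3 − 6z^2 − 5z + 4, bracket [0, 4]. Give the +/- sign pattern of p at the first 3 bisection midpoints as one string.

p(2) = -22 < 0, so the root lies in [0, 2]
p(1) = -6 < 0, so the root lies in [0, 1]
p(0.5) = 0.125 > 0, so the root lies in [0.5, 1]

--+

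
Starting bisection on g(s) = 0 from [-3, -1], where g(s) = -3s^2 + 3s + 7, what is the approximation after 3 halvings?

g(-2) = -11 < 0, so the root lies in [-2, -1]
g(-1.5) = -4.25 < 0, so the root lies in [-1.5, -1]
g(-1.25) = -1.4375 < 0, so the root lies in [-1.25, -1]

-1.25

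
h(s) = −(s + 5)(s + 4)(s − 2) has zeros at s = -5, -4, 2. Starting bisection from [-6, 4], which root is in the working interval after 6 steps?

2

m = -1, h(m) = 36 (+); new bracket [-1, 4]
m = 1.5, h(m) = 17.875 (+); new bracket [1.5, 4]
m = 2.75, h(m) = -39.234375 (−); new bracket [1.5, 2.75]
m = 2.125, h(m) = -5.4551 (−); new bracket [1.5, 2.125]
m = 1.8125, h(m) = 7.4246 (+); new bracket [1.8125, 2.125]
m = 1.96875, h(m) = 1.2998 (+); new bracket [1.96875, 2.125]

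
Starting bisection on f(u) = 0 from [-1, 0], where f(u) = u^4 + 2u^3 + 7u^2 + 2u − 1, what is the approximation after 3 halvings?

m = -0.5, f(m) = -0.4375 (−); new bracket [-1, -0.5]
m = -0.75, f(m) = 0.910156 (+); new bracket [-0.75, -0.5]
m = -0.625, f(m) = 0.148682 (+); new bracket [-0.625, -0.5]

-0.625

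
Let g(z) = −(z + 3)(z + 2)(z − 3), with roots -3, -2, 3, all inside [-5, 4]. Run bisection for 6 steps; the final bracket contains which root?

3

g(-0.5) = 13.125 > 0, so the root lies in [-0.5, 4]
g(1.75) = 22.265625 > 0, so the root lies in [1.75, 4]
g(2.875) = 3.580078 > 0, so the root lies in [2.875, 4]
g(3.4375) = -15.3142 < 0, so the root lies in [2.875, 3.4375]
g(3.15625) = -4.9599 < 0, so the root lies in [2.875, 3.15625]
g(3.015625) = -0.4714 < 0, so the root lies in [2.875, 3.015625]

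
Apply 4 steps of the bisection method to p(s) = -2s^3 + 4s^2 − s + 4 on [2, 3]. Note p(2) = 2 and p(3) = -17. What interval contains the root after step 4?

[2.1875, 2.25]

p(2.5) = -4.75 < 0, so the root lies in [2, 2.5]
p(2.25) = -0.78125 < 0, so the root lies in [2, 2.25]
p(2.125) = 0.746094 > 0, so the root lies in [2.125, 2.25]
p(2.1875) = 0.0181 > 0, so the root lies in [2.1875, 2.25]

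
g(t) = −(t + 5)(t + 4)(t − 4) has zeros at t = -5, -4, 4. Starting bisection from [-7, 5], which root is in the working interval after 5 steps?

4

g(-1) = 60 > 0, so the root lies in [-1, 5]
g(2) = 84 > 0, so the root lies in [2, 5]
g(3.5) = 31.875 > 0, so the root lies in [3.5, 5]
g(4.25) = -19.0781 < 0, so the root lies in [3.5, 4.25]
g(3.875) = 8.7363 > 0, so the root lies in [3.875, 4.25]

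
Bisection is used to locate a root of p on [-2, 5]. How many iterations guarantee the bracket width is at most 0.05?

Width after n steps is 7/2^n. Need 2^n ≥ 7/0.05 = 140.
2^7 = 128 < 140 ≤ 2^8 = 256, so n = 8.

8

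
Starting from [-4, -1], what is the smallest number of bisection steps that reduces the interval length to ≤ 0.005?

Width after n steps is 3/2^n. Need 2^n ≥ 3/0.005 = 600.
2^9 = 512 < 600 ≤ 2^10 = 1024, so n = 10.

10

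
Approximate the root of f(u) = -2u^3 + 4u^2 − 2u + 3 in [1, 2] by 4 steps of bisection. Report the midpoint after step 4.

1.9375

u = 1.5 gives f = 2.25, positive; keep [1.5, 2]
u = 1.75 gives f = 1.03125, positive; keep [1.75, 2]
u = 1.875 gives f = 0.128906, positive; keep [1.875, 2]
u = 1.9375 gives f = -0.4058, negative; keep [1.875, 1.9375]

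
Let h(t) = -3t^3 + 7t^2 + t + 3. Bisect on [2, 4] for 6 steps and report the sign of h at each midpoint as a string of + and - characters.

-+--++

midpoint 3: h = -12 < 0 → [2, 3]
midpoint 2.5: h = 2.375 > 0 → [2.5, 3]
midpoint 2.75: h = -3.703125 < 0 → [2.5, 2.75]
midpoint 2.625: h = -0.4043 < 0 → [2.5, 2.625]
midpoint 2.5625: h = 1.0481 > 0 → [2.5625, 2.625]
midpoint 2.59375: h = 0.3379 > 0 → [2.59375, 2.625]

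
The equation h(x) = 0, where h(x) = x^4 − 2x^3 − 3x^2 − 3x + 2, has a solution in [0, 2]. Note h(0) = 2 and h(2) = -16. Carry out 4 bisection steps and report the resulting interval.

[0.375, 0.5]

h(1) = -5 < 0, so the root lies in [0, 1]
h(0.5) = -0.4375 < 0, so the root lies in [0, 0.5]
h(0.25) = 1.035156 > 0, so the root lies in [0.25, 0.5]
h(0.375) = 0.3674 > 0, so the root lies in [0.375, 0.5]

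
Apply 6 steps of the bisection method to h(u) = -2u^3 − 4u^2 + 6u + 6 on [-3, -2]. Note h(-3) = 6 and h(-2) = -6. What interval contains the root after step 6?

[-2.703125, -2.6875]

midpoint -2.5: h = -2.75 < 0 → [-3, -2.5]
midpoint -2.75: h = 0.84375 > 0 → [-2.75, -2.5]
midpoint -2.625: h = -1.136719 < 0 → [-2.75, -2.625]
midpoint -2.6875: h = -0.1938 < 0 → [-2.75, -2.6875]
midpoint -2.71875: h = 0.3129 > 0 → [-2.71875, -2.6875]
midpoint -2.703125: h = 0.0566 > 0 → [-2.703125, -2.6875]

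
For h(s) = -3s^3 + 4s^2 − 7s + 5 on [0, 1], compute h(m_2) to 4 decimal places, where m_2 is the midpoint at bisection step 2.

0.7344

s = 0.5 gives h = 2.125, positive; keep [0.5, 1]
s = 0.75 gives h = 0.734375, positive; keep [0.75, 1]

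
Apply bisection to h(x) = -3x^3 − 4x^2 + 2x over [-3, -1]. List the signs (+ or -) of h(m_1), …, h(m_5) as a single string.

x = -2 gives h = 4, positive; keep [-2, -1]
x = -1.5 gives h = -1.875, negative; keep [-2, -1.5]
x = -1.75 gives h = 0.328125, positive; keep [-1.75, -1.5]
x = -1.625 gives h = -0.9395, negative; keep [-1.75, -1.625]
x = -1.6875 gives h = -0.3494, negative; keep [-1.75, -1.6875]

+-+--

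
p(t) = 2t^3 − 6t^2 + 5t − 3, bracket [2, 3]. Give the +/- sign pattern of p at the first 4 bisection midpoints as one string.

++-+

m = 2.5, p(m) = 3.25 (+); new bracket [2, 2.5]
m = 2.25, p(m) = 0.65625 (+); new bracket [2, 2.25]
m = 2.125, p(m) = -0.277344 (−); new bracket [2.125, 2.25]
m = 2.1875, p(m) = 0.1616 (+); new bracket [2.125, 2.1875]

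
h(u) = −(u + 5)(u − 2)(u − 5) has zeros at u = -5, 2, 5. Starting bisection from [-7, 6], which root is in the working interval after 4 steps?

m = -0.5, h(m) = -61.875 (−); new bracket [-7, -0.5]
m = -3.75, h(m) = -62.890625 (−); new bracket [-7, -3.75]
m = -5.375, h(m) = 28.693359 (+); new bracket [-5.375, -3.75]
m = -4.5625, h(m) = -27.4548 (−); new bracket [-5.375, -4.5625]

-5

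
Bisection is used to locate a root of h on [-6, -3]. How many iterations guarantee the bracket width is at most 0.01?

Width after n steps is 3/2^n. Need 2^n ≥ 3/0.01 = 300.
2^8 = 256 < 300 ≤ 2^9 = 512, so n = 9.

9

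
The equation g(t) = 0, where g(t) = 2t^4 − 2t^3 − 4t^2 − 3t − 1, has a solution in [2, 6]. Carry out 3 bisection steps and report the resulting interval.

[2, 2.5]

t = 4 gives g = 307, positive; keep [2, 4]
t = 3 gives g = 62, positive; keep [2, 3]
t = 2.5 gives g = 13.375, positive; keep [2, 2.5]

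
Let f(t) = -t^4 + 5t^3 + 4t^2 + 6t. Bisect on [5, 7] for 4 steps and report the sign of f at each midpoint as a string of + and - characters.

-++-

midpoint 6: f = -36 < 0 → [5, 6]
midpoint 5.5: f = 70.8125 > 0 → [5.5, 6]
midpoint 5.75: f = 24.167969 > 0 → [5.75, 6]
midpoint 5.875: f = -4.1194 < 0 → [5.75, 5.875]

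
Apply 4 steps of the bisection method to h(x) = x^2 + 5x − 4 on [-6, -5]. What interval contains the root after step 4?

m = -5.5, h(m) = -1.25 (−); new bracket [-6, -5.5]
m = -5.75, h(m) = 0.3125 (+); new bracket [-5.75, -5.5]
m = -5.625, h(m) = -0.484375 (−); new bracket [-5.75, -5.625]
m = -5.6875, h(m) = -0.0898 (−); new bracket [-5.75, -5.6875]

[-5.75, -5.6875]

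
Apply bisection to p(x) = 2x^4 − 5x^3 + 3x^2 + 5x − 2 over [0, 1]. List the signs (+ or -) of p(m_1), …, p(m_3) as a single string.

m = 0.5, p(m) = 0.75 (+); new bracket [0, 0.5]
m = 0.25, p(m) = -0.632812 (−); new bracket [0.25, 0.5]
m = 0.375, p(m) = 0.072754 (+); new bracket [0.25, 0.375]

+-+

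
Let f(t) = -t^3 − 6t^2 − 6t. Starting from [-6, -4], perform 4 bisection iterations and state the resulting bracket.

f(-5) = 5 > 0, so the root lies in [-5, -4]
f(-4.5) = -3.375 < 0, so the root lies in [-5, -4.5]
f(-4.75) = 0.296875 > 0, so the root lies in [-4.75, -4.5]
f(-4.625) = -1.6621 < 0, so the root lies in [-4.75, -4.625]

[-4.75, -4.625]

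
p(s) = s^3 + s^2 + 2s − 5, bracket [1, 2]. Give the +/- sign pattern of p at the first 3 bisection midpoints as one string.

++-

s = 1.5 gives p = 3.625, positive; keep [1, 1.5]
s = 1.25 gives p = 1.015625, positive; keep [1, 1.25]
s = 1.125 gives p = -0.060547, negative; keep [1.125, 1.25]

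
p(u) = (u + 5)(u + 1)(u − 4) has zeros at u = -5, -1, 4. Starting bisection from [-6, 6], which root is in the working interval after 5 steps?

4

m = 0, p(m) = -20 (−); new bracket [0, 6]
m = 3, p(m) = -32 (−); new bracket [3, 6]
m = 4.5, p(m) = 26.125 (+); new bracket [3, 4.5]
m = 3.75, p(m) = -10.3906 (−); new bracket [3.75, 4.5]
m = 4.125, p(m) = 5.8457 (+); new bracket [3.75, 4.125]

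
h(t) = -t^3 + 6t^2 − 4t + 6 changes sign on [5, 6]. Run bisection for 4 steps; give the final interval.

[5.4375, 5.5]

t = 5.5 gives h = -0.875, negative; keep [5, 5.5]
t = 5.25 gives h = 5.671875, positive; keep [5.25, 5.5]
t = 5.375 gives h = 2.556641, positive; keep [5.375, 5.5]
t = 5.4375 gives h = 0.8811, positive; keep [5.4375, 5.5]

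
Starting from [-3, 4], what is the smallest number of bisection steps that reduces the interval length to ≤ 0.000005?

21

Width after n steps is 7/2^n. Need 2^n ≥ 7/0.000005 = 1400000.
2^20 = 1048576 < 1400000 ≤ 2^21 = 2097152, so n = 21.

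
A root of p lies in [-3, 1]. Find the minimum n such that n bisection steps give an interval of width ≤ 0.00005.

17

Width after n steps is 4/2^n. Need 2^n ≥ 4/0.00005 = 80000.
2^16 = 65536 < 80000 ≤ 2^17 = 131072, so n = 17.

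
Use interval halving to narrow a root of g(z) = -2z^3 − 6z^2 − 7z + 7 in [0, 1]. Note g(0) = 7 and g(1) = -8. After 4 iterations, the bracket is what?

z = 0.5 gives g = 1.75, positive; keep [0.5, 1]
z = 0.75 gives g = -2.46875, negative; keep [0.5, 0.75]
z = 0.625 gives g = -0.207031, negative; keep [0.5, 0.625]
z = 0.5625 gives g = 0.8081, positive; keep [0.5625, 0.625]

[0.5625, 0.625]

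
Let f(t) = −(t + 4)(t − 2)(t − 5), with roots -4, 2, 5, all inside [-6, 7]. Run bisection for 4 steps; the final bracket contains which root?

-4

t = 0.5 gives f = -30.375, negative; keep [-6, 0.5]
t = -2.75 gives f = -46.015625, negative; keep [-6, -2.75]
t = -4.375 gives f = 22.412109, positive; keep [-4.375, -2.75]
t = -3.5625 gives f = -20.8376, negative; keep [-4.375, -3.5625]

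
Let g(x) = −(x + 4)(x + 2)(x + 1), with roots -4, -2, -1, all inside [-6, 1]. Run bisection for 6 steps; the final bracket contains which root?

midpoint -2.5: g = -1.125 < 0 → [-6, -2.5]
midpoint -4.25: g = 1.828125 > 0 → [-4.25, -2.5]
midpoint -3.375: g = -2.041016 < 0 → [-4.25, -3.375]
midpoint -3.8125: g = -0.9558 < 0 → [-4.25, -3.8125]
midpoint -4.03125: g = 0.1924 > 0 → [-4.03125, -3.8125]
midpoint -3.921875: g = -0.4387 < 0 → [-4.03125, -3.921875]

-4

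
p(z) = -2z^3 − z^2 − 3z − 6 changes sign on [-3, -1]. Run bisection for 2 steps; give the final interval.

[-1.5, -1]

midpoint -2: p = 12 > 0 → [-2, -1]
midpoint -1.5: p = 3 > 0 → [-1.5, -1]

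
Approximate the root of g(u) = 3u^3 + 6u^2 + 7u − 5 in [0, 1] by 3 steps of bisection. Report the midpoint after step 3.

g(0.5) = 0.375 > 0, so the root lies in [0, 0.5]
g(0.25) = -2.828125 < 0, so the root lies in [0.25, 0.5]
g(0.375) = -1.373047 < 0, so the root lies in [0.375, 0.5]

0.375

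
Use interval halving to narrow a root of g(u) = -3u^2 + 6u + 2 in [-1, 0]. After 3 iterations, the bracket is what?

g(-0.5) = -1.75 < 0, so the root lies in [-0.5, 0]
g(-0.25) = 0.3125 > 0, so the root lies in [-0.5, -0.25]
g(-0.375) = -0.671875 < 0, so the root lies in [-0.375, -0.25]

[-0.375, -0.25]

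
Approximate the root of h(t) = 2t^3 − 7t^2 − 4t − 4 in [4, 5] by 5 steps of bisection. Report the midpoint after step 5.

4.09375

t = 4.5 gives h = 18.5, positive; keep [4, 4.5]
t = 4.25 gives h = 6.09375, positive; keep [4, 4.25]
t = 4.125 gives h = 0.769531, positive; keep [4, 4.125]
t = 4.0625 gives h = -1.6831, negative; keep [4.0625, 4.125]
t = 4.09375 gives h = -0.4739, negative; keep [4.09375, 4.125]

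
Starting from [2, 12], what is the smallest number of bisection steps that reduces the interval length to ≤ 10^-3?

Width after n steps is 10/2^n. Need 2^n ≥ 10/10^-3 = 10000.
2^13 = 8192 < 10000 ≤ 2^14 = 16384, so n = 14.

14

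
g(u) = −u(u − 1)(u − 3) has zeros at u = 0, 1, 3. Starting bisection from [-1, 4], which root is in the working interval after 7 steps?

3

u = 1.5 gives g = 1.125, positive; keep [1.5, 4]
u = 2.75 gives g = 1.203125, positive; keep [2.75, 4]
u = 3.375 gives g = -3.005859, negative; keep [2.75, 3.375]
u = 3.0625 gives g = -0.3948, negative; keep [2.75, 3.0625]
u = 2.90625 gives g = 0.5194, positive; keep [2.90625, 3.0625]
u = 2.984375 gives g = 0.0925, positive; keep [2.984375, 3.0625]
u = 3.0234375 gives g = -0.1434, negative; keep [2.984375, 3.0234375]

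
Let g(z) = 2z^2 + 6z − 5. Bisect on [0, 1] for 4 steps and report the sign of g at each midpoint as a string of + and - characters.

-+-+

z = 0.5 gives g = -1.5, negative; keep [0.5, 1]
z = 0.75 gives g = 0.625, positive; keep [0.5, 0.75]
z = 0.625 gives g = -0.46875, negative; keep [0.625, 0.75]
z = 0.6875 gives g = 0.0703, positive; keep [0.625, 0.6875]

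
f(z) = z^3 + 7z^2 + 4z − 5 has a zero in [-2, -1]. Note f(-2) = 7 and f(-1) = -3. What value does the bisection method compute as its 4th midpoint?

-1.3125

midpoint -1.5: f = 1.375 > 0 → [-1.5, -1]
midpoint -1.25: f = -1.015625 < 0 → [-1.5, -1.25]
midpoint -1.375: f = 0.134766 > 0 → [-1.375, -1.25]
midpoint -1.3125: f = -0.4524 < 0 → [-1.375, -1.3125]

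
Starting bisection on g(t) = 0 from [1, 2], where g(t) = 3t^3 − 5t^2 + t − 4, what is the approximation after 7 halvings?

g(1.5) = -3.625 < 0, so the root lies in [1.5, 2]
g(1.75) = -1.484375 < 0, so the root lies in [1.75, 2]
g(1.875) = 0.072266 > 0, so the root lies in [1.75, 1.875]
g(1.8125) = -0.7502 < 0, so the root lies in [1.8125, 1.875]
g(1.84375) = -0.3503 < 0, so the root lies in [1.84375, 1.875]
g(1.859375) = -0.1419 < 0, so the root lies in [1.859375, 1.875]
g(1.8671875) = -0.0355 < 0, so the root lies in [1.8671875, 1.875]

1.8671875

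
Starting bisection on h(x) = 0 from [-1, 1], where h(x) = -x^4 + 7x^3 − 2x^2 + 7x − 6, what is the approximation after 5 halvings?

0.6875

h(0) = -6 < 0, so the root lies in [0, 1]
h(0.5) = -2.1875 < 0, so the root lies in [0.5, 1]
h(0.75) = 0.761719 > 0, so the root lies in [0.5, 0.75]
h(0.625) = -0.8499 < 0, so the root lies in [0.625, 0.75]
h(0.6875) = -0.0816 < 0, so the root lies in [0.6875, 0.75]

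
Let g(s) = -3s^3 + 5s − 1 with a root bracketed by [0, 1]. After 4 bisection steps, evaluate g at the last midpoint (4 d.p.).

-0.0823

s = 0.5 gives g = 1.125, positive; keep [0, 0.5]
s = 0.25 gives g = 0.203125, positive; keep [0, 0.25]
s = 0.125 gives g = -0.380859, negative; keep [0.125, 0.25]
s = 0.1875 gives g = -0.0823, negative; keep [0.1875, 0.25]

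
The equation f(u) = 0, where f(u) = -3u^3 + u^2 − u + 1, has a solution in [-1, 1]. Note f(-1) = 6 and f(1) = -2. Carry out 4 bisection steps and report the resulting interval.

u = 0 gives f = 1, positive; keep [0, 1]
u = 0.5 gives f = 0.375, positive; keep [0.5, 1]
u = 0.75 gives f = -0.453125, negative; keep [0.5, 0.75]
u = 0.625 gives f = 0.0332, positive; keep [0.625, 0.75]

[0.625, 0.75]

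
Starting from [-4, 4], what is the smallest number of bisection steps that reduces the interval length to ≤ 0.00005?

18

Width after n steps is 8/2^n. Need 2^n ≥ 8/0.00005 = 160000.
2^17 = 131072 < 160000 ≤ 2^18 = 262144, so n = 18.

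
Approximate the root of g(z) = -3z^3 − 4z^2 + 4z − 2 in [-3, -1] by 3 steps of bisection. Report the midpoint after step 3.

m = -2, g(m) = -2 (−); new bracket [-3, -2]
m = -2.5, g(m) = 9.875 (+); new bracket [-2.5, -2]
m = -2.25, g(m) = 2.921875 (+); new bracket [-2.25, -2]

-2.25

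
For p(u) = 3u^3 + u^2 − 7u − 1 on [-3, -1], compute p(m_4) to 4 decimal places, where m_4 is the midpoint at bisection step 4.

0.1426

u = -2 gives p = -7, negative; keep [-2, -1]
u = -1.5 gives p = 1.625, positive; keep [-2, -1.5]
u = -1.75 gives p = -1.765625, negative; keep [-1.75, -1.5]
u = -1.625 gives p = 0.1426, positive; keep [-1.75, -1.625]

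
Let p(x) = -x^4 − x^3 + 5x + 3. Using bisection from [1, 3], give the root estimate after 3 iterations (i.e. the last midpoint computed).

1.75

x = 2 gives p = -11, negative; keep [1, 2]
x = 1.5 gives p = 2.0625, positive; keep [1.5, 2]
x = 1.75 gives p = -2.988281, negative; keep [1.5, 1.75]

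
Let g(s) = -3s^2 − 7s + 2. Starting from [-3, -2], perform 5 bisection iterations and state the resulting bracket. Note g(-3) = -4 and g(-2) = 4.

m = -2.5, g(m) = 0.75 (+); new bracket [-3, -2.5]
m = -2.75, g(m) = -1.4375 (−); new bracket [-2.75, -2.5]
m = -2.625, g(m) = -0.296875 (−); new bracket [-2.625, -2.5]
m = -2.5625, g(m) = 0.2383 (+); new bracket [-2.625, -2.5625]
m = -2.59375, g(m) = -0.0264 (−); new bracket [-2.59375, -2.5625]

[-2.59375, -2.5625]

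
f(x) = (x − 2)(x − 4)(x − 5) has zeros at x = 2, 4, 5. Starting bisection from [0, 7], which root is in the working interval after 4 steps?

midpoint 3.5: f = 1.125 > 0 → [0, 3.5]
midpoint 1.75: f = -1.828125 < 0 → [1.75, 3.5]
midpoint 2.625: f = 2.041016 > 0 → [1.75, 2.625]
midpoint 2.1875: f = 0.9558 > 0 → [1.75, 2.1875]

2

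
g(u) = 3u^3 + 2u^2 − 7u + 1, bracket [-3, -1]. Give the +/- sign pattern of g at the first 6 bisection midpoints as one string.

-++++-

midpoint -2: g = -1 < 0 → [-2, -1]
midpoint -1.5: g = 5.875 > 0 → [-2, -1.5]
midpoint -1.75: g = 3.296875 > 0 → [-2, -1.75]
midpoint -1.875: g = 1.3809 > 0 → [-2, -1.875]
midpoint -1.9375: g = 0.2507 > 0 → [-2, -1.9375]
midpoint -1.96875: g = -0.3593 < 0 → [-1.96875, -1.9375]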